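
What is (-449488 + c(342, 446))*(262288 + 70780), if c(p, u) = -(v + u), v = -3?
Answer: -149857618308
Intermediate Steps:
c(p, u) = 3 - u (c(p, u) = -(-3 + u) = 3 - u)
(-449488 + c(342, 446))*(262288 + 70780) = (-449488 + (3 - 1*446))*(262288 + 70780) = (-449488 + (3 - 446))*333068 = (-449488 - 443)*333068 = -449931*333068 = -149857618308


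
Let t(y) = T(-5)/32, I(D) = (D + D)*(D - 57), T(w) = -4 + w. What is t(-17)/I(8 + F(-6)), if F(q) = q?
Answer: 9/7040 ≈ 0.0012784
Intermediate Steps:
I(D) = 2*D*(-57 + D) (I(D) = (2*D)*(-57 + D) = 2*D*(-57 + D))
t(y) = -9/32 (t(y) = (-4 - 5)/32 = -9*1/32 = -9/32)
t(-17)/I(8 + F(-6)) = -9*1/(2*(-57 + (8 - 6))*(8 - 6))/32 = -9*1/(4*(-57 + 2))/32 = -9/(32*(2*2*(-55))) = -9/32/(-220) = -9/32*(-1/220) = 9/7040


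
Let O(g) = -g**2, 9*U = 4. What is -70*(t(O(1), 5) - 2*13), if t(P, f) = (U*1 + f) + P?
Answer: 13580/9 ≈ 1508.9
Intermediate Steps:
U = 4/9 (U = (1/9)*4 = 4/9 ≈ 0.44444)
t(P, f) = 4/9 + P + f (t(P, f) = ((4/9)*1 + f) + P = (4/9 + f) + P = 4/9 + P + f)
-70*(t(O(1), 5) - 2*13) = -70*((4/9 - 1*1**2 + 5) - 2*13) = -70*((4/9 - 1*1 + 5) - 26) = -70*((4/9 - 1 + 5) - 26) = -70*(40/9 - 26) = -70*(-194/9) = 13580/9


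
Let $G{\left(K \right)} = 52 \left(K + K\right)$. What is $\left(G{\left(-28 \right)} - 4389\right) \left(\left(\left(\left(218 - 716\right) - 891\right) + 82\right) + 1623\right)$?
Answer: $-2307116$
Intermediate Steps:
$G{\left(K \right)} = 104 K$ ($G{\left(K \right)} = 52 \cdot 2 K = 104 K$)
$\left(G{\left(-28 \right)} - 4389\right) \left(\left(\left(\left(218 - 716\right) - 891\right) + 82\right) + 1623\right) = \left(104 \left(-28\right) - 4389\right) \left(\left(\left(\left(218 - 716\right) - 891\right) + 82\right) + 1623\right) = \left(-2912 - 4389\right) \left(\left(\left(-498 - 891\right) + 82\right) + 1623\right) = - 7301 \left(\left(-1389 + 82\right) + 1623\right) = - 7301 \left(-1307 + 1623\right) = \left(-7301\right) 316 = -2307116$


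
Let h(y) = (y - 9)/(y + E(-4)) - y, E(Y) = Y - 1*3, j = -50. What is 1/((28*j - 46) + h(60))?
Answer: -53/79767 ≈ -0.00066444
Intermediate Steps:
E(Y) = -3 + Y (E(Y) = Y - 3 = -3 + Y)
h(y) = -y + (-9 + y)/(-7 + y) (h(y) = (y - 9)/(y + (-3 - 4)) - y = (-9 + y)/(y - 7) - y = (-9 + y)/(-7 + y) - y = -y + (-9 + y)/(-7 + y))
1/((28*j - 46) + h(60)) = 1/((28*(-50) - 46) + (-9 - 1*60² + 8*60)/(-7 + 60)) = 1/((-1400 - 46) + (-9 - 1*3600 + 480)/53) = 1/(-1446 + (-9 - 3600 + 480)/53) = 1/(-1446 + (1/53)*(-3129)) = 1/(-1446 - 3129/53) = 1/(-79767/53) = -53/79767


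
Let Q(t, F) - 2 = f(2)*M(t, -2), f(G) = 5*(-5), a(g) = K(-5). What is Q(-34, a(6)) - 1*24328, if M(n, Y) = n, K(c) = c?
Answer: -23476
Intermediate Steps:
a(g) = -5
f(G) = -25
Q(t, F) = 2 - 25*t
Q(-34, a(6)) - 1*24328 = (2 - 25*(-34)) - 1*24328 = (2 + 850) - 24328 = 852 - 24328 = -23476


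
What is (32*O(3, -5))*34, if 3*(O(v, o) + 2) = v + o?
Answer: -8704/3 ≈ -2901.3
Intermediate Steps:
O(v, o) = -2 + o/3 + v/3 (O(v, o) = -2 + (v + o)/3 = -2 + (o + v)/3 = -2 + (o/3 + v/3) = -2 + o/3 + v/3)
(32*O(3, -5))*34 = (32*(-2 + (⅓)*(-5) + (⅓)*3))*34 = (32*(-2 - 5/3 + 1))*34 = (32*(-8/3))*34 = -256/3*34 = -8704/3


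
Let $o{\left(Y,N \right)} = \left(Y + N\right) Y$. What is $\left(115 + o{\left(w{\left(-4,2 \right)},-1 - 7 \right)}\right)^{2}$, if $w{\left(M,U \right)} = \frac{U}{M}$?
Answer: $\frac{227529}{16} \approx 14221.0$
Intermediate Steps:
$o{\left(Y,N \right)} = Y \left(N + Y\right)$ ($o{\left(Y,N \right)} = \left(N + Y\right) Y = Y \left(N + Y\right)$)
$\left(115 + o{\left(w{\left(-4,2 \right)},-1 - 7 \right)}\right)^{2} = \left(115 + \frac{2}{-4} \left(\left(-1 - 7\right) + \frac{2}{-4}\right)\right)^{2} = \left(115 + 2 \left(- \frac{1}{4}\right) \left(\left(-1 - 7\right) + 2 \left(- \frac{1}{4}\right)\right)\right)^{2} = \left(115 - \frac{-8 - \frac{1}{2}}{2}\right)^{2} = \left(115 - - \frac{17}{4}\right)^{2} = \left(115 + \frac{17}{4}\right)^{2} = \left(\frac{477}{4}\right)^{2} = \frac{227529}{16}$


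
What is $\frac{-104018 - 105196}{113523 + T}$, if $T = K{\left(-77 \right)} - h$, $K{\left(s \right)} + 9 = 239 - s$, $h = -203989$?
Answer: $- \frac{209214}{317819} \approx -0.65828$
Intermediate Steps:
$K{\left(s \right)} = 230 - s$ ($K{\left(s \right)} = -9 - \left(-239 + s\right) = 230 - s$)
$T = 204296$ ($T = \left(230 - -77\right) - -203989 = \left(230 + 77\right) + 203989 = 307 + 203989 = 204296$)
$\frac{-104018 - 105196}{113523 + T} = \frac{-104018 - 105196}{113523 + 204296} = - \frac{209214}{317819}$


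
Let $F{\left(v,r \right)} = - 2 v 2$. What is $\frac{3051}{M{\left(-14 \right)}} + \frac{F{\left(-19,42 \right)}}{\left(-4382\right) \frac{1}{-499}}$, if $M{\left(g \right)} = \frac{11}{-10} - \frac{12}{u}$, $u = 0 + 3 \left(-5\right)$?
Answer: $- \frac{22263508}{2191} \approx -10161.0$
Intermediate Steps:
$F{\left(v,r \right)} = - 4 v$
$u = -15$ ($u = 0 - 15 = -15$)
$M{\left(g \right)} = - \frac{3}{10}$ ($M{\left(g \right)} = \frac{11}{-10} - \frac{12}{-15} = 11 \left(- \frac{1}{10}\right) - - \frac{4}{5} = - \frac{11}{10} + \frac{4}{5} = - \frac{3}{10}$)
$\frac{3051}{M{\left(-14 \right)}} + \frac{F{\left(-19,42 \right)}}{\left(-4382\right) \frac{1}{-499}} = \frac{3051}{- \frac{3}{10}} + \frac{\left(-4\right) \left(-19\right)}{\left(-4382\right) \frac{1}{-499}} = 3051 \left(- \frac{10}{3}\right) + \frac{76}{\left(-4382\right) \left(- \frac{1}{499}\right)} = -10170 + \frac{76}{\frac{4382}{499}} = -10170 + 76 \cdot \frac{499}{4382} = -10170 + \frac{18962}{2191} = - \frac{22263508}{2191}$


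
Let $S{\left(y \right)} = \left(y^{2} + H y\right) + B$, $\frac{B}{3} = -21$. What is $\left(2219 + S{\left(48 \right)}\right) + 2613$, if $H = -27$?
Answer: $5777$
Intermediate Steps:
$B = -63$ ($B = 3 \left(-21\right) = -63$)
$S{\left(y \right)} = -63 + y^{2} - 27 y$ ($S{\left(y \right)} = \left(y^{2} - 27 y\right) - 63 = -63 + y^{2} - 27 y$)
$\left(2219 + S{\left(48 \right)}\right) + 2613 = \left(2219 - \left(1359 - 2304\right)\right) + 2613 = \left(2219 - -945\right) + 2613 = \left(2219 + 945\right) + 2613 = 3164 + 2613 = 5777$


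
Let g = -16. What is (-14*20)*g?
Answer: 4480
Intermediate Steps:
(-14*20)*g = -14*20*(-16) = -280*(-16) = 4480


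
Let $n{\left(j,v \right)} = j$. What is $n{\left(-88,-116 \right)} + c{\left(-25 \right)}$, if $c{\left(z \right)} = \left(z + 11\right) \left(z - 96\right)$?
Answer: $1606$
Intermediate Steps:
$c{\left(z \right)} = \left(-96 + z\right) \left(11 + z\right)$ ($c{\left(z \right)} = \left(11 + z\right) \left(-96 + z\right) = \left(-96 + z\right) \left(11 + z\right)$)
$n{\left(-88,-116 \right)} + c{\left(-25 \right)} = -88 - \left(-1069 - 625\right) = -88 + \left(-1056 + 625 + 2125\right) = -88 + 1694 = 1606$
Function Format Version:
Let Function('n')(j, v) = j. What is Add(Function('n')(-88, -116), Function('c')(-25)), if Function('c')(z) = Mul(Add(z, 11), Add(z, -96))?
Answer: 1606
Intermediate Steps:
Function('c')(z) = Mul(Add(-96, z), Add(11, z)) (Function('c')(z) = Mul(Add(11, z), Add(-96, z)) = Mul(Add(-96, z), Add(11, z)))
Add(Function('n')(-88, -116), Function('c')(-25)) = Add(-88, Add(-1056, Pow(-25, 2), Mul(-85, -25))) = Add(-88, Add(-1056, 625, 2125)) = Add(-88, 1694) = 1606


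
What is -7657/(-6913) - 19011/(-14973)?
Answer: 2645928/1112993 ≈ 2.3773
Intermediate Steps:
-7657/(-6913) - 19011/(-14973) = -7657*(-1/6913) - 19011*(-1/14973) = 247/223 + 6337/4991 = 2645928/1112993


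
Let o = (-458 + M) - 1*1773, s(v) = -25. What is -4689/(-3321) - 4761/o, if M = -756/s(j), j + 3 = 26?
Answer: 72585124/20302011 ≈ 3.5753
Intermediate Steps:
j = 23 (j = -3 + 26 = 23)
M = 756/25 (M = -756/(-25) = -756*(-1/25) = 756/25 ≈ 30.240)
o = -55019/25 (o = (-458 + 756/25) - 1*1773 = -10694/25 - 1773 = -55019/25 ≈ -2200.8)
-4689/(-3321) - 4761/o = -4689/(-3321) - 4761/(-55019/25) = -4689*(-1/3321) - 4761*(-25/55019) = 521/369 + 119025/55019 = 72585124/20302011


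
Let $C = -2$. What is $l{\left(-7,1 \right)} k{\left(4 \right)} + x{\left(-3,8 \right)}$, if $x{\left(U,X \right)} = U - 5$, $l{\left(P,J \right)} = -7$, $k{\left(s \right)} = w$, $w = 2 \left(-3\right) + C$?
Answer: $48$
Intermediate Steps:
$w = -8$ ($w = 2 \left(-3\right) - 2 = -6 - 2 = -8$)
$k{\left(s \right)} = -8$
$x{\left(U,X \right)} = -5 + U$
$l{\left(-7,1 \right)} k{\left(4 \right)} + x{\left(-3,8 \right)} = \left(-7\right) \left(-8\right) - 8 = 56 - 8 = 48$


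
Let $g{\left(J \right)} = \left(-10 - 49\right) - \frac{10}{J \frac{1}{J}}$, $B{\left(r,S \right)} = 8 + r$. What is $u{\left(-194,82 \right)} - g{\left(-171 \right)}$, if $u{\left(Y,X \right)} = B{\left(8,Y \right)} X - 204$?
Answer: $1177$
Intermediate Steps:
$u{\left(Y,X \right)} = -204 + 16 X$ ($u{\left(Y,X \right)} = \left(8 + 8\right) X - 204 = 16 X - 204 = -204 + 16 X$)
$g{\left(J \right)} = -69$ ($g{\left(J \right)} = -59 - \frac{10}{1} = -59 - 10 = -69$)
$u{\left(-194,82 \right)} - g{\left(-171 \right)} = \left(-204 + 16 \cdot 82\right) - -69 = \left(-204 + 1312\right) + 69 = 1108 + 69 = 1177$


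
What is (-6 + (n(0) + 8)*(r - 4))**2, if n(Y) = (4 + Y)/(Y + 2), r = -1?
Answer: 3136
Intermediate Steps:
n(Y) = (4 + Y)/(2 + Y)
(-6 + (n(0) + 8)*(r - 4))**2 = (-6 + ((4 + 0)/(2 + 0) + 8)*(-1 - 4))**2 = (-6 + (4/2 + 8)*(-5))**2 = (-6 + ((1/2)*4 + 8)*(-5))**2 = (-6 + (2 + 8)*(-5))**2 = (-6 + 10*(-5))**2 = (-6 - 50)**2 = (-56)**2 = 3136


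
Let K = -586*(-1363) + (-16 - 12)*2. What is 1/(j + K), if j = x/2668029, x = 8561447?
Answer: 2668029/2130861938645 ≈ 1.2521e-6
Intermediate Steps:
j = 8561447/2668029 ≈ 3.2089
K = 798662 (K = 798718 - 28*2 = 798718 - 56 = 798662)
1/(j + K) = 1/(8561447/2668029 + 798662) = 1/(2130861938645/2668029) = 2668029/2130861938645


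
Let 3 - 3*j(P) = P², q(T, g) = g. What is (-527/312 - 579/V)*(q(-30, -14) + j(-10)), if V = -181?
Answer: -11851279/169416 ≈ -69.954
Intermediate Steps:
j(P) = 1 - P²/3
(-527/312 - 579/V)*(q(-30, -14) + j(-10)) = (-527/312 - 579/(-181))*(-14 + (1 - ⅓*(-10)²)) = (-527*1/312 - 579*(-1/181))*(-14 + (1 - ⅓*100)) = (-527/312 + 579/181)*(-14 + (1 - 100/3)) = 85261*(-14 - 97/3)/56472 = (85261/56472)*(-139/3) = -11851279/169416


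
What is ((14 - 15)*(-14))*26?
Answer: 364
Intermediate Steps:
((14 - 15)*(-14))*26 = -1*(-14)*26 = 14*26 = 364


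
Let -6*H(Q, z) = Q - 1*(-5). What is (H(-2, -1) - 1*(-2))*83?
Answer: 249/2 ≈ 124.50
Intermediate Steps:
H(Q, z) = -⅚ - Q/6 (H(Q, z) = -(Q - 1*(-5))/6 = -(Q + 5)/6 = -(5 + Q)/6 = -⅚ - Q/6)
(H(-2, -1) - 1*(-2))*83 = ((-⅚ - ⅙*(-2)) - 1*(-2))*83 = ((-⅚ + ⅓) + 2)*83 = (-½ + 2)*83 = (3/2)*83 = 249/2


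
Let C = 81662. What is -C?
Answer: -81662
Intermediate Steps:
-C = -1*81662 = -81662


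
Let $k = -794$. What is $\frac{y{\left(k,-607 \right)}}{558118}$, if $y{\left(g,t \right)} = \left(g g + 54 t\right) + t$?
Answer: $\frac{597051}{558118} \approx 1.0698$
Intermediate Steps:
$y{\left(g,t \right)} = g^{2} + 55 t$ ($y{\left(g,t \right)} = \left(g^{2} + 54 t\right) + t = g^{2} + 55 t$)
$\frac{y{\left(k,-607 \right)}}{558118} = \frac{\left(-794\right)^{2} + 55 \left(-607\right)}{558118} = \left(630436 - 33385\right) \frac{1}{558118} = 597051 \cdot \frac{1}{558118} = \frac{597051}{558118}$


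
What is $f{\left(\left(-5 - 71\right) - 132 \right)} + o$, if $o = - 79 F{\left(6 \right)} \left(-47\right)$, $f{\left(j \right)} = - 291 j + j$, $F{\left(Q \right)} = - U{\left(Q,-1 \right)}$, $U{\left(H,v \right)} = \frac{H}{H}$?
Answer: $56607$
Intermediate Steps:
$U{\left(H,v \right)} = 1$
$F{\left(Q \right)} = -1$ ($F{\left(Q \right)} = \left(-1\right) 1 = -1$)
$f{\left(j \right)} = - 290 j$
$o = -3713$ ($o = \left(-79\right) \left(-1\right) \left(-47\right) = 79 \left(-47\right) = -3713$)
$f{\left(\left(-5 - 71\right) - 132 \right)} + o = - 290 \left(\left(-5 - 71\right) - 132\right) - 3713 = - 290 \left(-76 - 132\right) - 3713 = \left(-290\right) \left(-208\right) - 3713 = 60320 - 3713 = 56607$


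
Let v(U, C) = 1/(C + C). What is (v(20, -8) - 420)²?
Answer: 45171841/256 ≈ 1.7645e+5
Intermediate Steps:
v(U, C) = 1/(2*C)
(v(20, -8) - 420)² = ((½)/(-8) - 420)² = ((½)*(-⅛) - 420)² = (-1/16 - 420)² = (-6721/16)² = 45171841/256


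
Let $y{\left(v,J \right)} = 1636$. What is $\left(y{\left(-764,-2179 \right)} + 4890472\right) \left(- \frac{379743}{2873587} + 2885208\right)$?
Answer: $\frac{40559957774807582124}{2873587} \approx 1.4115 \cdot 10^{13}$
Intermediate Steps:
$\left(y{\left(-764,-2179 \right)} + 4890472\right) \left(- \frac{379743}{2873587} + 2885208\right) = \left(1636 + 4890472\right) \left(- \frac{379743}{2873587} + 2885208\right) = 4892108 \left(\left(-379743\right) \frac{1}{2873587} + 2885208\right) = 4892108 \left(- \frac{379743}{2873587} + 2885208\right) = 4892108 \cdot \frac{8290895821353}{2873587} = \frac{40559957774807582124}{2873587}$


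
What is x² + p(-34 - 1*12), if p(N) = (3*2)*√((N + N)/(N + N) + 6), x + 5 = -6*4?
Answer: 841 + 6*√7 ≈ 856.88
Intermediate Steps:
x = -29 (x = -5 - 6*4 = -5 - 24 = -29)
p(N) = 6*√7 (p(N) = 6*√((2*N)/((2*N)) + 6) = 6*√((2*N)*(1/(2*N)) + 6) = 6*√(1 + 6) = 6*√7)
x² + p(-34 - 1*12) = (-29)² + 6*√7 = 841 + 6*√7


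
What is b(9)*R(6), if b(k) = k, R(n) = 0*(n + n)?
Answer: 0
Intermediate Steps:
R(n) = 0 (R(n) = 0*(2*n) = 0)
b(9)*R(6) = 9*0 = 0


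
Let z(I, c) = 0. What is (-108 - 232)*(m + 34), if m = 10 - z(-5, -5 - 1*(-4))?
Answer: -14960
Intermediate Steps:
m = 10 (m = 10 - 1*0 = 10 + 0 = 10)
(-108 - 232)*(m + 34) = (-108 - 232)*(10 + 34) = -340*44 = -14960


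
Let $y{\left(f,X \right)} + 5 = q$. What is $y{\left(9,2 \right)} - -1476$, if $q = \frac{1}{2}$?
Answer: $\frac{2943}{2} \approx 1471.5$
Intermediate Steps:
$q = \frac{1}{2} \approx 0.5$
$y{\left(f,X \right)} = - \frac{9}{2}$ ($y{\left(f,X \right)} = -5 + \frac{1}{2} = - \frac{9}{2}$)
$y{\left(9,2 \right)} - -1476 = - \frac{9}{2} - -1476 = - \frac{9}{2} + 1476 = \frac{2943}{2}$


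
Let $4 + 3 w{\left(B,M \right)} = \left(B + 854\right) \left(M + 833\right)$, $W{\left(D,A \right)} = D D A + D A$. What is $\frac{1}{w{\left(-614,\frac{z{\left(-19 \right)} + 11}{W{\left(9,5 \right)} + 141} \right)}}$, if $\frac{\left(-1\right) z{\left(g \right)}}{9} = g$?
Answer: $\frac{591}{39398012} \approx 1.5001 \cdot 10^{-5}$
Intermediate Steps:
$z{\left(g \right)} = - 9 g$
$W{\left(D,A \right)} = A D + A D^{2}$ ($W{\left(D,A \right)} = D^{2} A + A D = A D^{2} + A D = A D + A D^{2}$)
$w{\left(B,M \right)} = - \frac{4}{3} + \frac{\left(833 + M\right) \left(854 + B\right)}{3}$ ($w{\left(B,M \right)} = - \frac{4}{3} + \frac{\left(B + 854\right) \left(M + 833\right)}{3} = - \frac{4}{3} + \frac{\left(854 + B\right) \left(833 + M\right)}{3} = - \frac{4}{3} + \frac{\left(833 + M\right) \left(854 + B\right)}{3}$)
$\frac{1}{w{\left(-614,\frac{z{\left(-19 \right)} + 11}{W{\left(9,5 \right)} + 141} \right)}} = \frac{1}{237126 + \frac{833}{3} \left(-614\right) + \frac{854 \frac{\left(-9\right) \left(-19\right) + 11}{5 \cdot 9 \left(1 + 9\right) + 141}}{3} + \frac{1}{3} \left(-614\right) \frac{\left(-9\right) \left(-19\right) + 11}{5 \cdot 9 \left(1 + 9\right) + 141}} = \frac{1}{237126 - \frac{511462}{3} + \frac{854 \frac{171 + 11}{5 \cdot 9 \cdot 10 + 141}}{3} + \frac{1}{3} \left(-614\right) \frac{171 + 11}{5 \cdot 9 \cdot 10 + 141}} = \frac{1}{237126 - \frac{511462}{3} + \frac{854 \frac{182}{450 + 141}}{3} + \frac{1}{3} \left(-614\right) \frac{182}{450 + 141}} = \frac{1}{237126 - \frac{511462}{3} + \frac{854 \cdot \frac{182}{591}}{3} + \frac{1}{3} \left(-614\right) \frac{182}{591}} = \frac{1}{237126 - \frac{511462}{3} + \frac{854 \cdot 182 \cdot \frac{1}{591}}{3} + \frac{1}{3} \left(-614\right) 182 \cdot \frac{1}{591}} = \frac{1}{237126 - \frac{511462}{3} + \frac{854}{3} \cdot \frac{182}{591} + \frac{1}{3} \left(-614\right) \frac{182}{591}} = \frac{1}{237126 - \frac{511462}{3} + \frac{155428}{1773} - \frac{111748}{1773}} = \frac{1}{\frac{39398012}{591}} = \frac{591}{39398012}$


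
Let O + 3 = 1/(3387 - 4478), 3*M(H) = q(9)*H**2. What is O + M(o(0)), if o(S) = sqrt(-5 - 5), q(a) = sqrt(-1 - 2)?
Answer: -3274/1091 - 10*I*sqrt(3)/3 ≈ -3.0009 - 5.7735*I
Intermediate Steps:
q(a) = I*sqrt(3) (q(a) = sqrt(-3) = I*sqrt(3))
o(S) = I*sqrt(10) (o(S) = sqrt(-10) = I*sqrt(10))
M(H) = I*sqrt(3)*H**2/3 (M(H) = ((I*sqrt(3))*H**2)/3 = (I*sqrt(3)*H**2)/3 = I*sqrt(3)*H**2/3)
O = -3274/1091 (O = -3 + 1/(3387 - 4478) = -3 + 1/(-1091) = -3 - 1/1091 = -3274/1091 ≈ -3.0009)
O + M(o(0)) = -3274/1091 + I*sqrt(3)*(I*sqrt(10))**2/3 = -3274/1091 + (1/3)*I*sqrt(3)*(-10) = -3274/1091 - 10*I*sqrt(3)/3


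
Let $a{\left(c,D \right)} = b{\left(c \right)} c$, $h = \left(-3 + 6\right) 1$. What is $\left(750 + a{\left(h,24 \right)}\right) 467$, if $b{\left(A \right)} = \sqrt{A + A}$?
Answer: $350250 + 1401 \sqrt{6} \approx 3.5368 \cdot 10^{5}$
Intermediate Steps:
$b{\left(A \right)} = \sqrt{2} \sqrt{A}$ ($b{\left(A \right)} = \sqrt{2 A} = \sqrt{2} \sqrt{A}$)
$h = 3$ ($h = 3 \cdot 1 = 3$)
$a{\left(c,D \right)} = \sqrt{2} c^{\frac{3}{2}}$ ($a{\left(c,D \right)} = \sqrt{2} \sqrt{c} c = \sqrt{2} c^{\frac{3}{2}}$)
$\left(750 + a{\left(h,24 \right)}\right) 467 = \left(750 + \sqrt{2} \cdot 3^{\frac{3}{2}}\right) 467 = \left(750 + \sqrt{2} \cdot 3 \sqrt{3}\right) 467 = \left(750 + 3 \sqrt{6}\right) 467 = 350250 + 1401 \sqrt{6}$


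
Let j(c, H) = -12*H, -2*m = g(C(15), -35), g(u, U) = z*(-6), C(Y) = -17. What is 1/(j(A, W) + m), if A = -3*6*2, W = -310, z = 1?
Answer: 1/3723 ≈ 0.00026860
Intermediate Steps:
g(u, U) = -6 (g(u, U) = 1*(-6) = -6)
A = -36 (A = -18*2 = -36)
m = 3 (m = -½*(-6) = 3)
1/(j(A, W) + m) = 1/(-12*(-310) + 3) = 1/(3720 + 3) = 1/3723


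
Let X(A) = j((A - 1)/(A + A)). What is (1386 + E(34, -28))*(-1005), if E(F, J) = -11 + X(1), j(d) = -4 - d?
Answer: -1377855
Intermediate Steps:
X(A) = -4 - (-1 + A)/(2*A) (X(A) = -4 - (A - 1)/(A + A) = -4 - (-1 + A)/(2*A))
E(F, J) = -15 (E(F, J) = -11 + (½)*(1 - 9*1)/1 = -11 + (½)*1*(1 - 9) = -11 + (½)*1*(-8) = -11 - 4 = -15)
(1386 + E(34, -28))*(-1005) = (1386 - 15)*(-1005) = 1371*(-1005) = -1377855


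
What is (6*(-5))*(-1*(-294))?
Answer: -8820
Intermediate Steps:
(6*(-5))*(-1*(-294)) = -30*294 = -8820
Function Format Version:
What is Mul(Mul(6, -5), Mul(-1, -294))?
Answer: -8820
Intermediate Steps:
Mul(Mul(6, -5), Mul(-1, -294)) = Mul(-30, 294) = -8820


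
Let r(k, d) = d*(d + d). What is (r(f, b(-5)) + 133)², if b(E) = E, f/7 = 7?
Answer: 33489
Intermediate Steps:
f = 49 (f = 7*7 = 49)
r(k, d) = 2*d² (r(k, d) = d*(2*d) = 2*d²)
(r(f, b(-5)) + 133)² = (2*(-5)² + 133)² = (2*25 + 133)² = (50 + 133)² = 183² = 33489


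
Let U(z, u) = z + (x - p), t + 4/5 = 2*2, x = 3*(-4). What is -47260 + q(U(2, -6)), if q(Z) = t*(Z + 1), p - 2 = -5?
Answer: -236396/5 ≈ -47279.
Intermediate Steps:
p = -3 (p = 2 - 5 = -3)
x = -12
t = 16/5 (t = -⅘ + 2*2 = -⅘ + 4 = 16/5 ≈ 3.2000)
U(z, u) = -9 + z (U(z, u) = z + (-12 - 1*(-3)) = z + (-12 + 3) = z - 9 = -9 + z)
q(Z) = 16/5 + 16*Z/5 (q(Z) = 16*(Z + 1)/5 = 16*(1 + Z)/5 = 16/5 + 16*Z/5)
-47260 + q(U(2, -6)) = -47260 + (16/5 + 16*(-9 + 2)/5) = -47260 + (16/5 + (16/5)*(-7)) = -47260 + (16/5 - 112/5) = -47260 - 96/5 = -236396/5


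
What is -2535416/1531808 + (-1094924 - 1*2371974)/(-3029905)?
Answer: -296430940487/580154089780 ≈ -0.51095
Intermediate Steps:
-2535416/1531808 + (-1094924 - 1*2371974)/(-3029905) = -2535416*1/1531808 + (-1094924 - 2371974)*(-1/3029905) = -316927/191476 - 3466898*(-1/3029905) = -316927/191476 + 3466898/3029905 = -296430940487/580154089780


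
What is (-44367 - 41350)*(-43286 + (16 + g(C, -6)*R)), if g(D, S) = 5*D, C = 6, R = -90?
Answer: 3940410490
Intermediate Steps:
(-44367 - 41350)*(-43286 + (16 + g(C, -6)*R)) = (-44367 - 41350)*(-43286 + (16 + (5*6)*(-90))) = -85717*(-43286 + (16 + 30*(-90))) = -85717*(-43286 + (16 - 2700)) = -85717*(-43286 - 2684) = -85717*(-45970) = 3940410490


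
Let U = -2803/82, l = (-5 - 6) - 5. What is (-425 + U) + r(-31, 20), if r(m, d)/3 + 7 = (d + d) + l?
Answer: -33471/82 ≈ -408.18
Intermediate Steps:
l = -16 (l = -11 - 5 = -16)
U = -2803/82 (U = -2803*1/82 = -2803/82 ≈ -34.183)
r(m, d) = -69 + 6*d (r(m, d) = -21 + 3*((d + d) - 16) = -21 + 3*(2*d - 16) = -21 + 3*(-16 + 2*d) = -21 + (-48 + 6*d) = -69 + 6*d)
(-425 + U) + r(-31, 20) = (-425 - 2803/82) + (-69 + 6*20) = -37653/82 + (-69 + 120) = -37653/82 + 51 = -33471/82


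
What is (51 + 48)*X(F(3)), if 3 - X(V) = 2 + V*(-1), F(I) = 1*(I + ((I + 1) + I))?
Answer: 1089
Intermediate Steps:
F(I) = 1 + 3*I (F(I) = 1*(I + ((1 + I) + I)) = 1*(I + (1 + 2*I)) = 1*(1 + 3*I) = 1 + 3*I)
X(V) = 1 + V (X(V) = 3 - (2 + V*(-1)) = 3 - (2 - V) = 3 + (-2 + V) = 1 + V)
(51 + 48)*X(F(3)) = (51 + 48)*(1 + (1 + 3*3)) = 99*(1 + (1 + 9)) = 99*(1 + 10) = 99*11 = 1089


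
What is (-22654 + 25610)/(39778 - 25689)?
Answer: 2956/14089 ≈ 0.20981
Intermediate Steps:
(-22654 + 25610)/(39778 - 25689) = 2956/14089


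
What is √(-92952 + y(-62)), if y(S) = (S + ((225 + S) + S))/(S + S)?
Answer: I*√357308697/62 ≈ 304.88*I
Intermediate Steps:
y(S) = (225 + 3*S)/(2*S) (y(S) = (S + (225 + 2*S))/((2*S)) = (225 + 3*S)*(1/(2*S)) = (225 + 3*S)/(2*S))
√(-92952 + y(-62)) = √(-92952 + (3/2)*(75 - 62)/(-62)) = √(-92952 + (3/2)*(-1/62)*13) = √(-92952 - 39/124) = √(-11526087/124) = I*√357308697/62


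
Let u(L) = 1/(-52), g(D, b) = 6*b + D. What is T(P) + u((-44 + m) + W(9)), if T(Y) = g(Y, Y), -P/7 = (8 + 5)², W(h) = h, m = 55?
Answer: -430613/52 ≈ -8281.0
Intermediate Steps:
P = -1183 (P = -7*(8 + 5)² = -7*13² = -7*169 = -1183)
g(D, b) = D + 6*b
u(L) = -1/52
T(Y) = 7*Y (T(Y) = Y + 6*Y = 7*Y)
T(P) + u((-44 + m) + W(9)) = 7*(-1183) - 1/52 = -8281 - 1/52 = -430613/52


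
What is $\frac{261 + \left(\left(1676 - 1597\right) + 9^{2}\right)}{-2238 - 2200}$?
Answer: $- \frac{421}{4438} \approx -0.094863$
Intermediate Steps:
$\frac{261 + \left(\left(1676 - 1597\right) + 9^{2}\right)}{-2238 - 2200} = \frac{261 + \left(79 + 81\right)}{-4438} = \left(261 + 160\right) \left(- \frac{1}{4438}\right) = 421 \left(- \frac{1}{4438}\right) = - \frac{421}{4438}$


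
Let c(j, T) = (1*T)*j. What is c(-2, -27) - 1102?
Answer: -1048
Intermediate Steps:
c(j, T) = T*j
c(-2, -27) - 1102 = -27*(-2) - 1102 = 54 - 1102 = -1048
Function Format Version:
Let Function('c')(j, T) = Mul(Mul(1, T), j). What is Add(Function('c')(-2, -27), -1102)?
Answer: -1048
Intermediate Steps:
Function('c')(j, T) = Mul(T, j)
Add(Function('c')(-2, -27), -1102) = Add(Mul(-27, -2), -1102) = Add(54, -1102) = -1048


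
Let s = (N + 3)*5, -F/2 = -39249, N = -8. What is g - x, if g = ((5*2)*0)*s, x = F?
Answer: -78498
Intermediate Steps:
F = 78498 (F = -2*(-39249) = 78498)
s = -25 (s = (-8 + 3)*5 = -5*5 = -25)
x = 78498
g = 0 (g = ((5*2)*0)*(-25) = (10*0)*(-25) = 0*(-25) = 0)
g - x = 0 - 1*78498 = 0 - 78498 = -78498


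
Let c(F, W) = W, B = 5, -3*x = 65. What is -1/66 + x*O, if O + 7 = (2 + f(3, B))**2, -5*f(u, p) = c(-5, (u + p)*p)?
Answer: -41471/66 ≈ -628.35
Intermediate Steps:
x = -65/3 (x = -1/3*65 = -65/3 ≈ -21.667)
f(u, p) = -p*(p + u)/5 (f(u, p) = -(u + p)*p/5 = -(p + u)*p/5 = -p*(p + u)/5)
O = 29 (O = -7 + (2 - 1/5*5*(5 + 3))**2 = -7 + (2 - 1/5*5*8)**2 = -7 + (2 - 8)**2 = -7 + (-6)**2 = -7 + 36 = 29)
-1/66 + x*O = -1/66 - 65/3*29 = -1*1/66 - 1885/3 = -1/66 - 1885/3 = -41471/66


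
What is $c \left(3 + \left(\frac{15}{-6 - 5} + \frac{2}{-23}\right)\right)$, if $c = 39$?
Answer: $\frac{15288}{253} \approx 60.427$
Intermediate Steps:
$c \left(3 + \left(\frac{15}{-6 - 5} + \frac{2}{-23}\right)\right) = 39 \left(3 + \left(\frac{15}{-6 - 5} + \frac{2}{-23}\right)\right) = 39 \left(3 + \left(\frac{15}{-6 - 5} + 2 \left(- \frac{1}{23}\right)\right)\right) = 39 \left(3 + \left(\frac{15}{-11} - \frac{2}{23}\right)\right) = 39 \left(3 + \left(15 \left(- \frac{1}{11}\right) - \frac{2}{23}\right)\right) = 39 \left(3 - \frac{367}{253}\right) = 39 \cdot \frac{392}{253} = \frac{15288}{253}$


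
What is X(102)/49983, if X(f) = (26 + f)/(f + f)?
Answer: 32/2549133 ≈ 1.2553e-5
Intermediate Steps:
X(f) = (26 + f)/(2*f) (X(f) = (26 + f)/((2*f)) = (26 + f)*(1/(2*f)) = (26 + f)/(2*f))
X(102)/49983 = ((½)*(26 + 102)/102)/49983 = ((½)*(1/102)*128)*(1/49983) = (32/51)*(1/49983) = 32/2549133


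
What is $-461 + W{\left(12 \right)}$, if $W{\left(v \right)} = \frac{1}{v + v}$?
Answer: $- \frac{11063}{24} \approx -460.96$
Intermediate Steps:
$W{\left(v \right)} = \frac{1}{2 v}$
$-461 + W{\left(12 \right)} = -461 + \frac{1}{2 \cdot 12} = -461 + \frac{1}{2} \cdot \frac{1}{12} = -461 + \frac{1}{24} = - \frac{11063}{24}$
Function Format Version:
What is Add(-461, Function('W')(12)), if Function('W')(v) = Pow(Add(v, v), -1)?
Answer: Rational(-11063, 24) ≈ -460.96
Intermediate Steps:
Function('W')(v) = Mul(Rational(1, 2), Pow(v, -1)) (Function('W')(v) = Pow(Mul(2, v), -1) = Mul(Rational(1, 2), Pow(v, -1)))
Add(-461, Function('W')(12)) = Add(-461, Mul(Rational(1, 2), Pow(12, -1))) = Add(-461, Mul(Rational(1, 2), Rational(1, 12))) = Add(-461, Rational(1, 24)) = Rational(-11063, 24)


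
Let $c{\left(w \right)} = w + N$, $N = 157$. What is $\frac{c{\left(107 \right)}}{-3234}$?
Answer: $- \frac{4}{49} \approx -0.081633$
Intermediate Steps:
$c{\left(w \right)} = 157 + w$ ($c{\left(w \right)} = w + 157 = 157 + w$)
$\frac{c{\left(107 \right)}}{-3234} = \frac{157 + 107}{-3234} = 264 \left(- \frac{1}{3234}\right) = - \frac{4}{49}$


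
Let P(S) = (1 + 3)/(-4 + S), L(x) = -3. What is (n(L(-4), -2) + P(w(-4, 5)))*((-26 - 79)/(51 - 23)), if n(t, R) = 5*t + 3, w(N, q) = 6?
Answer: 75/2 ≈ 37.500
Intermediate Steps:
P(S) = 4/(-4 + S)
n(t, R) = 3 + 5*t
(n(L(-4), -2) + P(w(-4, 5)))*((-26 - 79)/(51 - 23)) = ((3 + 5*(-3)) + 4/(-4 + 6))*((-26 - 79)/(51 - 23)) = ((3 - 15) + 4/2)*(-105/28) = (-12 + 4*(½))*(-105*1/28) = (-12 + 2)*(-15/4) = -10*(-15/4) = 75/2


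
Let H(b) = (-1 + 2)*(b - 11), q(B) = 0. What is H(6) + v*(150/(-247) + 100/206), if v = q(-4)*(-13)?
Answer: -5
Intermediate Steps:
H(b) = -11 + b (H(b) = 1*(-11 + b) = -11 + b)
v = 0 (v = 0*(-13) = 0)
H(6) + v*(150/(-247) + 100/206) = (-11 + 6) + 0*(150/(-247) + 100/206) = -5 + 0*(150*(-1/247) + 100*(1/206)) = -5 + 0*(-150/247 + 50/103) = -5 + 0*(-3100/25441) = -5 + 0 = -5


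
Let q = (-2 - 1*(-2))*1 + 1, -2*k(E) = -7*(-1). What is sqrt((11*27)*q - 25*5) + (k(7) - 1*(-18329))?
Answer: 36651/2 + 2*sqrt(43) ≈ 18339.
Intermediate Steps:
k(E) = -7/2 (k(E) = -(-7)*(-1)/2 = -1/2*7 = -7/2)
q = 1 (q = (-2 + 2)*1 + 1 = 0*1 + 1 = 0 + 1 = 1)
sqrt((11*27)*q - 25*5) + (k(7) - 1*(-18329)) = sqrt((11*27)*1 - 25*5) + (-7/2 - 1*(-18329)) = sqrt(297*1 - 1*125) + (-7/2 + 18329) = sqrt(297 - 125) + 36651/2 = sqrt(172) + 36651/2 = 2*sqrt(43) + 36651/2 = 36651/2 + 2*sqrt(43)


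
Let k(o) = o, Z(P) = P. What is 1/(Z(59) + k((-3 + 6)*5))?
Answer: 1/74 ≈ 0.013514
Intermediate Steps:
1/(Z(59) + k((-3 + 6)*5)) = 1/(59 + (-3 + 6)*5) = 1/(59 + 3*5) = 1/(59 + 15) = 1/74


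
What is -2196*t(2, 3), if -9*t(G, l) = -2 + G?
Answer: 0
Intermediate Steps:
t(G, l) = 2/9 - G/9 (t(G, l) = -(-2 + G)/9 = 2/9 - G/9)
-2196*t(2, 3) = -2196*(2/9 - 1/9*2) = -2196*(2/9 - 2/9) = -2196*0 = 0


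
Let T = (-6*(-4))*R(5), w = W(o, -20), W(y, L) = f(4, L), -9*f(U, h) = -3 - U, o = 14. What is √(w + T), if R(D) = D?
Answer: √1087/3 ≈ 10.990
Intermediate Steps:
f(U, h) = ⅓ + U/9 (f(U, h) = -(-3 - U)/9 = ⅓ + U/9)
W(y, L) = 7/9 (W(y, L) = ⅓ + (⅑)*4 = ⅓ + 4/9 = 7/9)
w = 7/9 ≈ 0.77778
T = 120 (T = -6*(-4)*5 = 24*5 = 120)
√(w + T) = √(7/9 + 120) = √(1087/9) = √1087/3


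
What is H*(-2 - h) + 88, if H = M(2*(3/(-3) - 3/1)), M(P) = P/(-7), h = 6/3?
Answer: 584/7 ≈ 83.429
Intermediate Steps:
h = 2 (h = 6*(1/3) = 2)
M(P) = -P/7 (M(P) = P*(-1/7) = -P/7)
H = 8/7 (H = -2*(3/(-3) - 3/1)/7 = -2*(3*(-1/3) - 3*1)/7 = -2*(-1 - 3)/7 = -2*(-4)/7 = -1/7*(-8) = 8/7 ≈ 1.1429)
H*(-2 - h) + 88 = 8*(-2 - 1*2)/7 + 88 = 8*(-2 - 2)/7 + 88 = (8/7)*(-4) + 88 = -32/7 + 88 = 584/7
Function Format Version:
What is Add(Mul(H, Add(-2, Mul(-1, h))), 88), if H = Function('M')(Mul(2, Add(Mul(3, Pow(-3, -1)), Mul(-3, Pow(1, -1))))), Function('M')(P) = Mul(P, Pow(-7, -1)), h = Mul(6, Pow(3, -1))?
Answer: Rational(584, 7) ≈ 83.429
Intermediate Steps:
h = 2 (h = Mul(6, Rational(1, 3)) = 2)
Function('M')(P) = Mul(Rational(-1, 7), P) (Function('M')(P) = Mul(P, Rational(-1, 7)) = Mul(Rational(-1, 7), P))
H = Rational(8, 7) (H = Mul(Rational(-1, 7), Mul(2, Add(Mul(3, Pow(-3, -1)), Mul(-3, Pow(1, -1))))) = Mul(Rational(-1, 7), Mul(2, Add(Mul(3, Rational(-1, 3)), Mul(-3, 1)))) = Mul(Rational(-1, 7), Mul(2, Add(-1, -3))) = Mul(Rational(-1, 7), Mul(2, -4)) = Mul(Rational(-1, 7), -8) = Rational(8, 7) ≈ 1.1429)
Add(Mul(H, Add(-2, Mul(-1, h))), 88) = Add(Mul(Rational(8, 7), Add(-2, Mul(-1, 2))), 88) = Add(Mul(Rational(8, 7), Add(-2, -2)), 88) = Add(Mul(Rational(8, 7), -4), 88) = Add(Rational(-32, 7), 88) = Rational(584, 7)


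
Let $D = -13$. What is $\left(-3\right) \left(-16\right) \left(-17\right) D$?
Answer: $10608$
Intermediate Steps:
$\left(-3\right) \left(-16\right) \left(-17\right) D = \left(-3\right) \left(-16\right) \left(-17\right) \left(-13\right) = 48 \left(-17\right) \left(-13\right) = \left(-816\right) \left(-13\right) = 10608$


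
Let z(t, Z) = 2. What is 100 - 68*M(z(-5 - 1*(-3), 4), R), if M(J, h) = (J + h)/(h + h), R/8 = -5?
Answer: 677/10 ≈ 67.700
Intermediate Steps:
R = -40 (R = 8*(-5) = -40)
M(J, h) = (J + h)/(2*h) (M(J, h) = (J + h)/((2*h)) = (J + h)*(1/(2*h)) = (J + h)/(2*h))
100 - 68*M(z(-5 - 1*(-3), 4), R) = 100 - 34*(2 - 40)/(-40) = 100 - 34*(-1)*(-38)/40 = 100 - 68*19/40 = 100 - 323/10 = 677/10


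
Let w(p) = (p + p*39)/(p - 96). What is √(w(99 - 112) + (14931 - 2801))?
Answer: √144173210/109 ≈ 110.16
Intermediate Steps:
w(p) = 40*p/(-96 + p) (w(p) = (p + 39*p)/(-96 + p) = (40*p)/(-96 + p) = 40*p/(-96 + p))
√(w(99 - 112) + (14931 - 2801)) = √(40*(99 - 112)/(-96 + (99 - 112)) + (14931 - 2801)) = √(40*(-13)/(-96 - 13) + 12130) = √(40*(-13)/(-109) + 12130) = √(40*(-13)*(-1/109) + 12130) = √(520/109 + 12130) = √(1322690/109) = √144173210/109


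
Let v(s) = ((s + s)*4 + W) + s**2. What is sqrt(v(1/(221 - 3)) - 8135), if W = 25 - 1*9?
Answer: I*sqrt(385845611)/218 ≈ 90.105*I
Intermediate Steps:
W = 16 (W = 25 - 9 = 16)
v(s) = 16 + s**2 + 8*s (v(s) = ((s + s)*4 + 16) + s**2 = ((2*s)*4 + 16) + s**2 = (8*s + 16) + s**2 = (16 + 8*s) + s**2 = 16 + s**2 + 8*s)
sqrt(v(1/(221 - 3)) - 8135) = sqrt((16 + (1/(221 - 3))**2 + 8/(221 - 3)) - 8135) = sqrt((16 + (1/218)**2 + 8/218) - 8135) = sqrt((16 + (1/218)**2 + 8*(1/218)) - 8135) = sqrt((16 + 1/47524 + 4/109) - 8135) = sqrt(762129/47524 - 8135) = sqrt(-385845611/47524) = I*sqrt(385845611)/218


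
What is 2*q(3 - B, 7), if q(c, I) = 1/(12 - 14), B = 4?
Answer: -1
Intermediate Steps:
q(c, I) = -1/2 (q(c, I) = 1/(-2) = -1/2)
2*q(3 - B, 7) = 2*(-1/2) = -1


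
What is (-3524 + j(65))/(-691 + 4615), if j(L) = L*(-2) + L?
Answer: -3589/3924 ≈ -0.91463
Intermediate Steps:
j(L) = -L (j(L) = -2*L + L = -L)
(-3524 + j(65))/(-691 + 4615) = (-3524 - 1*65)/(-691 + 4615) = (-3524 - 65)/3924 = -3589*1/3924 = -3589/3924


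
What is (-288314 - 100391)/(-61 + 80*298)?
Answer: -388705/23779 ≈ -16.347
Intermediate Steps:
(-288314 - 100391)/(-61 + 80*298) = -388705/(-61 + 23840) = -388705/23779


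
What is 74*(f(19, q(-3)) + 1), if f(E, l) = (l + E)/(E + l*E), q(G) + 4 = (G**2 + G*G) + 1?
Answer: 6253/76 ≈ 82.276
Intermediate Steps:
q(G) = -3 + 2*G**2 (q(G) = -4 + ((G**2 + G*G) + 1) = -4 + ((G**2 + G**2) + 1) = -4 + (2*G**2 + 1) = -4 + (1 + 2*G**2) = -3 + 2*G**2)
f(E, l) = (E + l)/(E + E*l)
74*(f(19, q(-3)) + 1) = 74*((19 + (-3 + 2*(-3)**2))/(19*(1 + (-3 + 2*(-3)**2))) + 1) = 74*((19 + (-3 + 2*9))/(19*(1 + (-3 + 2*9))) + 1) = 74*((19 + (-3 + 18))/(19*(1 + (-3 + 18))) + 1) = 74*((19 + 15)/(19*(1 + 15)) + 1) = 74*((1/19)*34/16 + 1) = 74*((1/19)*(1/16)*34 + 1) = 74*(17/152 + 1) = 74*(169/152) = 6253/76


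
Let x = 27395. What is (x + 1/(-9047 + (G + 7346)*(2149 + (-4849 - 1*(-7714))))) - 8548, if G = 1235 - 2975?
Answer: 529590089140/28099437 ≈ 18847.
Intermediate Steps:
G = -1740
(x + 1/(-9047 + (G + 7346)*(2149 + (-4849 - 1*(-7714))))) - 8548 = (27395 + 1/(-9047 + (-1740 + 7346)*(2149 + (-4849 - 1*(-7714))))) - 8548 = (27395 + 1/(-9047 + 5606*(2149 + (-4849 + 7714)))) - 8548 = (27395 + 1/(-9047 + 5606*(2149 + 2865))) - 8548 = (27395 + 1/(-9047 + 5606*5014)) - 8548 = (27395 + 1/(-9047 + 28108484)) - 8548 = (27395 + 1/28099437) - 8548 = 769784076616/28099437 - 8548 = 529590089140/28099437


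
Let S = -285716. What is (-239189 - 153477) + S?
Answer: -678382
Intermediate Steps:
(-239189 - 153477) + S = (-239189 - 153477) - 285716 = -392666 - 285716 = -678382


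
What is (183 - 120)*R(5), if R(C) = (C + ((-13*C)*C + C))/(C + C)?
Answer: -3969/2 ≈ -1984.5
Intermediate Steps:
R(C) = (-13*C² + 2*C)/(2*C) (R(C) = (C + (-13*C² + C))/((2*C)) = (C + (C - 13*C²))*(1/(2*C)) = (-13*C² + 2*C)*(1/(2*C)) = (-13*C² + 2*C)/(2*C))
(183 - 120)*R(5) = (183 - 120)*(1 - 13/2*5) = 63*(1 - 65/2) = 63*(-63/2) = -3969/2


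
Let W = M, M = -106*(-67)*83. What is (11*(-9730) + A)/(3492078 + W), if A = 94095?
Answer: -12935/4081544 ≈ -0.0031691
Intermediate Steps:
M = 589466 (M = 7102*83 = 589466)
W = 589466
(11*(-9730) + A)/(3492078 + W) = (11*(-9730) + 94095)/(3492078 + 589466) = (-107030 + 94095)/4081544 = -12935*1/4081544 = -12935/4081544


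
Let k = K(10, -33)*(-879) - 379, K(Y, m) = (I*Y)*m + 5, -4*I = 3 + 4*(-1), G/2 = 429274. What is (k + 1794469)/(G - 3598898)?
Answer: -49659/73076 ≈ -0.67955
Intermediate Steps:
G = 858548 (G = 2*429274 = 858548)
I = 1/4 (I = -(3 + 4*(-1))/4 = -(3 - 4)/4 = -1/4*(-1) = 1/4 ≈ 0.25000)
K(Y, m) = 5 + Y*m/4 (K(Y, m) = (Y/4)*m + 5 = Y*m/4 + 5 = 5 + Y*m/4)
k = 135487/2 (k = (5 + (1/4)*10*(-33))*(-879) - 379 = (5 - 165/2)*(-879) - 379 = -155/2*(-879) - 379 = 136245/2 - 379 = 135487/2 ≈ 67744.)
(k + 1794469)/(G - 3598898) = (135487/2 + 1794469)/(858548 - 3598898) = (3724425/2)/(-2740350) = (3724425/2)*(-1/2740350) = -49659/73076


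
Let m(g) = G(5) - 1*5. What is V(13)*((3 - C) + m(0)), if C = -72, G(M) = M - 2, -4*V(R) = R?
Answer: -949/4 ≈ -237.25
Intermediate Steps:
V(R) = -R/4
G(M) = -2 + M
m(g) = -2 (m(g) = (-2 + 5) - 1*5 = 3 - 5 = -2)
V(13)*((3 - C) + m(0)) = (-¼*13)*((3 - 1*(-72)) - 2) = -13*((3 + 72) - 2)/4 = -13*(75 - 2)/4 = -13/4*73 = -949/4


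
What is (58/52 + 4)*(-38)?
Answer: -2527/13 ≈ -194.38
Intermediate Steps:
(58/52 + 4)*(-38) = (58*(1/52) + 4)*(-38) = (29/26 + 4)*(-38) = (133/26)*(-38) = -2527/13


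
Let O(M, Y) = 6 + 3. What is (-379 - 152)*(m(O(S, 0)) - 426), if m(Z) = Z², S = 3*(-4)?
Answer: 183195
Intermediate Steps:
S = -12
O(M, Y) = 9
(-379 - 152)*(m(O(S, 0)) - 426) = (-379 - 152)*(9² - 426) = -531*(81 - 426) = -531*(-345) = 183195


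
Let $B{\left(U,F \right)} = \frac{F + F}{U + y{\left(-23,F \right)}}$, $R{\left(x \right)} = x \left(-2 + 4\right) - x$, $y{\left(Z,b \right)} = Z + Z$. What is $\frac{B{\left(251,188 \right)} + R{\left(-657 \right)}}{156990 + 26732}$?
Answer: $- \frac{19187}{5380430} \approx -0.0035661$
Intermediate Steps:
$y{\left(Z,b \right)} = 2 Z$
$R{\left(x \right)} = x$ ($R{\left(x \right)} = x 2 - x = 2 x - x = x$)
$B{\left(U,F \right)} = \frac{2 F}{-46 + U}$ ($B{\left(U,F \right)} = \frac{F + F}{U + 2 \left(-23\right)} = \frac{2 F}{U - 46} = \frac{2 F}{-46 + U}$)
$\frac{B{\left(251,188 \right)} + R{\left(-657 \right)}}{156990 + 26732} = \frac{2 \cdot 188 \frac{1}{-46 + 251} - 657}{156990 + 26732} = \frac{2 \cdot 188 \cdot \frac{1}{205} - 657}{183722} = \left(2 \cdot 188 \cdot \frac{1}{205} - 657\right) \frac{1}{183722} = \left(\frac{376}{205} - 657\right) \frac{1}{183722} = \left(- \frac{134309}{205}\right) \frac{1}{183722} = - \frac{19187}{5380430}$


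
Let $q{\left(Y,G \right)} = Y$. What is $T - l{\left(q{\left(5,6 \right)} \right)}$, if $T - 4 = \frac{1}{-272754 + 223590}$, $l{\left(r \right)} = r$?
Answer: $- \frac{49165}{49164} \approx -1.0$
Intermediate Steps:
$T = \frac{196655}{49164}$ ($T = 4 + \frac{1}{-272754 + 223590} = 4 + \frac{1}{-49164} = 4 - \frac{1}{49164} = \frac{196655}{49164} \approx 4.0$)
$T - l{\left(q{\left(5,6 \right)} \right)} = \frac{196655}{49164} - 5 = - \frac{49165}{49164}$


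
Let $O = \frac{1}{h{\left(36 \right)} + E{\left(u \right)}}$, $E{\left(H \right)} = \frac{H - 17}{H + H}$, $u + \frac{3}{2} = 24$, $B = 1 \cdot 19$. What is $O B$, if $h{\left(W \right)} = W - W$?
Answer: $\frac{1710}{11} \approx 155.45$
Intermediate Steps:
$h{\left(W \right)} = 0$
$B = 19$
$u = \frac{45}{2}$ ($u = - \frac{3}{2} + 24 = \frac{45}{2} \approx 22.5$)
$E{\left(H \right)} = \frac{-17 + H}{2 H}$
$O = \frac{90}{11}$ ($O = \frac{1}{0 + \frac{-17 + \frac{45}{2}}{2 \cdot \frac{45}{2}}} = \frac{1}{0 + \frac{1}{2} \cdot \frac{2}{45} \cdot \frac{11}{2}} = \frac{1}{0 + \frac{11}{90}} = \frac{1}{\frac{11}{90}} = \frac{90}{11} \approx 8.1818$)
$O B = \frac{90}{11} \cdot 19 = \frac{1710}{11}$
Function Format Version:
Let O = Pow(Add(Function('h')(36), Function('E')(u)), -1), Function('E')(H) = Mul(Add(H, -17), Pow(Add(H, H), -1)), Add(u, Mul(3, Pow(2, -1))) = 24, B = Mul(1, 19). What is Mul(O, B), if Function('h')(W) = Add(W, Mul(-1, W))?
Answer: Rational(1710, 11) ≈ 155.45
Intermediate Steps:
Function('h')(W) = 0
B = 19
u = Rational(45, 2) (u = Add(Rational(-3, 2), 24) = Rational(45, 2) ≈ 22.500)
Function('E')(H) = Mul(Rational(1, 2), Pow(H, -1), Add(-17, H)) (Function('E')(H) = Mul(Add(-17, H), Pow(Mul(2, H), -1)) = Mul(Add(-17, H), Mul(Rational(1, 2), Pow(H, -1))) = Mul(Rational(1, 2), Pow(H, -1), Add(-17, H)))
O = Rational(90, 11) (O = Pow(Add(0, Mul(Rational(1, 2), Pow(Rational(45, 2), -1), Add(-17, Rational(45, 2)))), -1) = Pow(Add(0, Mul(Rational(1, 2), Rational(2, 45), Rational(11, 2))), -1) = Pow(Add(0, Rational(11, 90)), -1) = Pow(Rational(11, 90), -1) = Rational(90, 11) ≈ 8.1818)
Mul(O, B) = Mul(Rational(90, 11), 19) = Rational(1710, 11)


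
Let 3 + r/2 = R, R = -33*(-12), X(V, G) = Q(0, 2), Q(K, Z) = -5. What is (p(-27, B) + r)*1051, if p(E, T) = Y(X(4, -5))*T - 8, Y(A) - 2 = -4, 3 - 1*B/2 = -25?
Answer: 699966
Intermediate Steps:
B = 56 (B = 6 - 2*(-25) = 6 + 50 = 56)
X(V, G) = -5
R = 396
r = 786 (r = -6 + 2*396 = -6 + 792 = 786)
Y(A) = -2 (Y(A) = 2 - 4 = -2)
p(E, T) = -8 - 2*T (p(E, T) = -2*T - 8 = -8 - 2*T)
(p(-27, B) + r)*1051 = ((-8 - 2*56) + 786)*1051 = ((-8 - 112) + 786)*1051 = (-120 + 786)*1051 = 666*1051 = 699966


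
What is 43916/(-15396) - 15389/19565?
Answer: -274036396/75305685 ≈ -3.6390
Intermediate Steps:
43916/(-15396) - 15389/19565 = 43916*(-1/15396) - 15389*1/19565 = -10979/3849 - 15389/19565 = -274036396/75305685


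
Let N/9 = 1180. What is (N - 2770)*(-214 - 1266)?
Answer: -11618000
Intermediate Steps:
N = 10620 (N = 9*1180 = 10620)
(N - 2770)*(-214 - 1266) = (10620 - 2770)*(-214 - 1266) = 7850*(-1480) = -11618000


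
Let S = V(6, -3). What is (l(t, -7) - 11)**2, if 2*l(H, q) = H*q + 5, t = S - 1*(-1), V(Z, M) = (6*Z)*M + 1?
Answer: 525625/4 ≈ 1.3141e+5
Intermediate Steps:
V(Z, M) = 1 + 6*M*Z (V(Z, M) = 6*M*Z + 1 = 1 + 6*M*Z)
S = -107 (S = 1 + 6*(-3)*6 = 1 - 108 = -107)
t = -106 (t = -107 - 1*(-1) = -107 + 1 = -106)
l(H, q) = 5/2 + H*q/2 (l(H, q) = (H*q + 5)/2 = (5 + H*q)/2 = 5/2 + H*q/2)
(l(t, -7) - 11)**2 = ((5/2 + (1/2)*(-106)*(-7)) - 11)**2 = ((5/2 + 371) - 11)**2 = (747/2 - 11)**2 = (725/2)**2 = 525625/4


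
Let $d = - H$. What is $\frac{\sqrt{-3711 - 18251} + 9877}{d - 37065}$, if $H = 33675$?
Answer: $- \frac{9877}{70740} - \frac{i \sqrt{21962}}{70740} \approx -0.13962 - 0.0020949 i$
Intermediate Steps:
$d = -33675$ ($d = \left(-1\right) 33675 = -33675$)
$\frac{\sqrt{-3711 - 18251} + 9877}{d - 37065} = \frac{\sqrt{-3711 - 18251} + 9877}{-33675 - 37065} = \frac{\sqrt{-21962} + 9877}{-70740} = \left(i \sqrt{21962} + 9877\right) \left(- \frac{1}{70740}\right) = \left(9877 + i \sqrt{21962}\right) \left(- \frac{1}{70740}\right) = - \frac{9877}{70740} - \frac{i \sqrt{21962}}{70740}$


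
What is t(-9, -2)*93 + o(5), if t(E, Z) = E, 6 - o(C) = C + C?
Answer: -841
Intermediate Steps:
o(C) = 6 - 2*C (o(C) = 6 - (C + C) = 6 - 2*C)
t(-9, -2)*93 + o(5) = -9*93 + (6 - 2*5) = -837 + (6 - 10) = -837 - 4 = -841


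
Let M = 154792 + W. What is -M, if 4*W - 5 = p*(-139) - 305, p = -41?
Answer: -624567/4 ≈ -1.5614e+5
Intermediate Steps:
W = 5399/4 (W = 5/4 + (-41*(-139) - 305)/4 = 5/4 + (5699 - 305)/4 = 5/4 + (¼)*5394 = 5/4 + 2697/2 = 5399/4 ≈ 1349.8)
M = 624567/4 (M = 154792 + 5399/4 = 624567/4 ≈ 1.5614e+5)
-M = -1*624567/4 = -624567/4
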